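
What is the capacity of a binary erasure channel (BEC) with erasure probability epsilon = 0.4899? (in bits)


C = 1 - epsilon = 1 - 0.4899 = 0.5101

0.5101 bits


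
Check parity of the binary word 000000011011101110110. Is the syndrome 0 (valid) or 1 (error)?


Syndrome = XOR of all bits = 0 XOR 0 XOR 0 XOR 0 XOR 0 XOR 0 XOR 0 XOR 1 XOR 1 XOR 0 XOR 1 XOR 1 XOR 1 XOR 0 XOR 1 XOR 1 XOR 1 XOR 0 XOR 1 XOR 1 XOR 0 = 0

0


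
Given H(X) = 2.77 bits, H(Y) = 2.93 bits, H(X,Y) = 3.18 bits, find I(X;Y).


I(X;Y) = H(X) + H(Y) - H(X,Y) = 2.77 + 2.93 - 3.18 = 2.52

2.52 bits


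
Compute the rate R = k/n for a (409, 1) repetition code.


Rate = k/n = 1/409

1/409


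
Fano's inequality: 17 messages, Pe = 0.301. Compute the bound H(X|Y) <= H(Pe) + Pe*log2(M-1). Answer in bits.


H(Pe) = -Pe*log2(Pe) - (1-Pe)*log2(1-Pe) = -0.301*log2(0.301) - 0.699*log2(0.699) = 0.521382 + 0.361128 = 0.8825. Pe*log2(M-1) = 0.301*log2(16) = 1.204000. Bound = H(Pe) + Pe*log2(M-1) = 0.521382 + 0.361128 + 1.204000 = 2.0865

2.0865 bits


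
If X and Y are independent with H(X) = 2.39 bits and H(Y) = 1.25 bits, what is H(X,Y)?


For independent variables, H(X,Y) = H(X) + H(Y) = 2.39 + 1.25 = 3.64

3.64 bits


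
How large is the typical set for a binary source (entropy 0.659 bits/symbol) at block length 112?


log2|A_typical| = nH = 112 * 0.659 = 73.808, so |A_typical| ~ 2^73.808 = 1.654e+22

1.654e+22


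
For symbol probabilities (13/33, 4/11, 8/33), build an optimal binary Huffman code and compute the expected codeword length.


Huffman construction (repeatedly merge the two least-probable nodes; each merge adds 1 bit to every symbol beneath it): 8/33 + 4/11 = 20/33; 13/33 + 20/33 = 1. Resulting codeword lengths (in the order the probabilities were given): (1, 2, 2). L_avg = sum(p_i * l_i) = 13/33*1 + 4/11*2 + 8/33*2 = 53/33 = 1.6061

1.6061 bits


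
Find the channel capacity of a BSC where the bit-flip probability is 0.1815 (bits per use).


H(p) = -p*log2(p) - (1-p)*log2(1-p) = -0.1815*log2(0.1815) - 0.8185*log2(0.8185) = 0.446845 + 0.236502 = 0.6833. C = 1 - H(p) = 1 - 0.6833 = 0.3167

0.3167 bits


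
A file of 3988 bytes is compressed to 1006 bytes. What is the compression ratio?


Ratio = original / compressed = 3988 / 1006 = 3.9642

3.9642


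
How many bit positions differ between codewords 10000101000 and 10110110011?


Count differing positions: . . ^ ^ . . ^ ^ . ^ ^ = 6 differences

6


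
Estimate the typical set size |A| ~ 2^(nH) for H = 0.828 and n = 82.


log2|A_typical| = nH = 82 * 0.828 = 67.896, so |A_typical| ~ 2^67.896 = 2.746e+20

2.746e+20


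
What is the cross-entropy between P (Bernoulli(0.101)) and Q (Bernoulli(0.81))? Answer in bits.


H(P,Q) = -p*log2(q) - (1-p)*log2(1-q). -0.101*log2(0.81) = 0.030705; -0.899*log2(0.19) = 2.153940. H(P,Q) = 0.030705 + 2.153940 = 2.1846

2.1846 bits


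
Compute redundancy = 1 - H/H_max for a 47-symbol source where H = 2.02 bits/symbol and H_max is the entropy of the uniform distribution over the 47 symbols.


H_max = log2(K) = log2(47) = 5.5546 bits/symbol. Redundancy = 1 - H/H_max = 1 - 2.02/5.5546 = 1 - 0.3637 = 0.6363

0.6363


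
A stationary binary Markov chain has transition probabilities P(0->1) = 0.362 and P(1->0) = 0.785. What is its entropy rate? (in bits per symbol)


Stationary distribution: pi_0 = p10/(p01+p10) = 0.6844, pi_1 = 0.3156. Entropy rate H' = pi_0*H(p01) + pi_1*H(p10) = 0.6844*0.9443 + 0.3156*0.7509 = 0.8833

0.8833 bits/symbol


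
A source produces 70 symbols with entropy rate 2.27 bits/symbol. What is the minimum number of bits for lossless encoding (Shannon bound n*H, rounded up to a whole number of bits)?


Minimum bits >= n * H = 70 * 2.27 = 158.9, rounded up to a whole number of bits = 159

159 bits


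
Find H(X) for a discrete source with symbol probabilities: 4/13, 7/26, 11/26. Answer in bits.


H = -sum(p_i * log2(p_i)). Terms: -(4/13)*log2(4/13) = 0.523212; -(7/26)*log2(7/26) = 0.509677; -(11/26)*log2(11/26) = 0.525042. H = 0.523212 + 0.509677 + 0.525042 = 1.5579

1.5579 bits


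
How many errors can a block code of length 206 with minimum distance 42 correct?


Correction capability = floor((d-1)/2) = floor((42-1)/2) = 20

20 errors


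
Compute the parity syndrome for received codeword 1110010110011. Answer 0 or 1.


Syndrome = XOR of all bits = 1 XOR 1 XOR 1 XOR 0 XOR 0 XOR 1 XOR 0 XOR 1 XOR 1 XOR 0 XOR 0 XOR 1 XOR 1 = 0

0


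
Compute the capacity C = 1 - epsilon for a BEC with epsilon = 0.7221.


C = 1 - epsilon = 1 - 0.7221 = 0.2779

0.2779 bits


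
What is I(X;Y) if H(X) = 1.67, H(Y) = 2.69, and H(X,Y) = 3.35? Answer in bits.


I(X;Y) = H(X) + H(Y) - H(X,Y) = 1.67 + 2.69 - 3.35 = 1.01

1.01 bits


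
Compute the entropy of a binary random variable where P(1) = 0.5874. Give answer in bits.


H = -p*log2(p) - (1-p)*log2(1-p). -0.5874*log2(0.5874) = 0.450879; -0.4126*log2(0.4126) = 0.526966. H = 0.450879 + 0.526966 = 0.9778

0.9778 bits


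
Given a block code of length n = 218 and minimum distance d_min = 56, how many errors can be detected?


Detection capability = d_min - 1 = 56 - 1 = 55

55 errors


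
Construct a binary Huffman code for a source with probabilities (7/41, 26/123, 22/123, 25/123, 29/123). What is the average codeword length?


Huffman construction (repeatedly merge the two least-probable nodes; each merge adds 1 bit to every symbol beneath it): 7/41 + 22/123 = 43/123; 25/123 + 26/123 = 17/41; 29/123 + 43/123 = 24/41; 17/41 + 24/41 = 1. Resulting codeword lengths (in the order the probabilities were given): (3, 2, 3, 2, 2). L_avg = sum(p_i * l_i) = 7/41*3 + 26/123*2 + 22/123*3 + 25/123*2 + 29/123*2 = 289/123 = 2.3496

2.3496 bits


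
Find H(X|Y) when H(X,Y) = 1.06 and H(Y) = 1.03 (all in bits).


H(X|Y) = H(X,Y) - H(Y) = 1.06 - 1.03 = 0.03

0.03 bits


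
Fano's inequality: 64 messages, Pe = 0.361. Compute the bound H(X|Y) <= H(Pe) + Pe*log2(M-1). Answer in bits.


H(Pe) = -Pe*log2(Pe) - (1-Pe)*log2(1-Pe) = -0.361*log2(0.361) - 0.639*log2(0.639) = 0.530644 + 0.412866 = 0.9435. Pe*log2(M-1) = 0.361*log2(63) = 2.157798. Bound = H(Pe) + Pe*log2(M-1) = 0.530644 + 0.412866 + 2.157798 = 3.1013

3.1013 bits


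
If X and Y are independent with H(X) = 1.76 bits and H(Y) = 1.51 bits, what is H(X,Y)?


For independent variables, H(X,Y) = H(X) + H(Y) = 1.76 + 1.51 = 3.27

3.27 bits


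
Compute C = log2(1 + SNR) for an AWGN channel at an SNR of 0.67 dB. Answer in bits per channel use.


SNR_linear = 10^(0.67/10) = 1.1668; C = log2(1 + SNR_linear) = log2(1 + 1.1668) = 1.1156

1.1156 bits/channel use


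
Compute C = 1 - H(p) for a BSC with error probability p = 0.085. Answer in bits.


H(p) = -p*log2(p) - (1-p)*log2(1-p) = -0.085*log2(0.085) - 0.915*log2(0.915) = 0.302293 + 0.117263 = 0.4196. C = 1 - H(p) = 1 - 0.4196 = 0.5804

0.5804 bits


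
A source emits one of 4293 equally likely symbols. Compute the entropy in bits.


H = log2(n) = log2(4293) = 12.0678

12.0678 bits


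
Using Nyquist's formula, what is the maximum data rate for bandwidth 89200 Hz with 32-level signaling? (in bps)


Rate = 2 * B * log2(M) = 2 * 89200 * 5.0 = 892000.0

892000.0 bps


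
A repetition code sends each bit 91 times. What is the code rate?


Rate = k/n = 1/91

1/91


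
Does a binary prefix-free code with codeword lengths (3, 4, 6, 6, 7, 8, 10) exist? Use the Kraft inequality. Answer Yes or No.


Kraft sum = sum(2^(-l_i)) = 0.2314, need <= 1. Result: satisfied (a binary prefix-free code with these lengths exists)

Yes


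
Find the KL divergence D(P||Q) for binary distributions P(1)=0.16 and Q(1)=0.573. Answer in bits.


KL = p*log2(p/q) + (1-p)*log2((1-p)/(1-q)) = 0.16*log2(0.16/0.573) + 0.84*log2(0.84/0.427) = 0.5255

0.5255 bits


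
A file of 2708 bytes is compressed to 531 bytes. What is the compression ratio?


Ratio = original / compressed = 2708 / 531 = 5.0998

5.0998


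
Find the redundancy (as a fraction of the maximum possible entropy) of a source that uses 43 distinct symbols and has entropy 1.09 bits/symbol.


H_max = log2(K) = log2(43) = 5.4263 bits/symbol. Redundancy = 1 - H/H_max = 1 - 1.09/5.4263 = 1 - 0.2009 = 0.7991

0.7991


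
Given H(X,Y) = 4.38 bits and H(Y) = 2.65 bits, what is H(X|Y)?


H(X|Y) = H(X,Y) - H(Y) = 4.38 - 2.65 = 1.73

1.73 bits


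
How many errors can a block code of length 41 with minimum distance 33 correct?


Correction capability = floor((d-1)/2) = floor((33-1)/2) = 16

16 errors


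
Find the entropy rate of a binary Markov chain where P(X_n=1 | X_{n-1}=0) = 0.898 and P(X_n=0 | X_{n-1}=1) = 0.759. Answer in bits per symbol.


Stationary distribution: pi_0 = p10/(p01+p10) = 0.4581, pi_1 = 0.5419. Entropy rate H' = pi_0*H(p01) + pi_1*H(p10) = 0.4581*0.4753 + 0.5419*0.7967 = 0.6495

0.6495 bits/symbol


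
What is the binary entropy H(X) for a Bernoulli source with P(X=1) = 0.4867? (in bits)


H = -p*log2(p) - (1-p)*log2(1-p). -0.4867*log2(0.4867) = 0.505630; -0.5133*log2(0.5133) = 0.493859. H = 0.505630 + 0.493859 = 0.9995

0.9995 bits


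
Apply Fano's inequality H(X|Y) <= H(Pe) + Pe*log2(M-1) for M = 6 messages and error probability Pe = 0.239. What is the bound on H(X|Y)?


H(Pe) = -Pe*log2(Pe) - (1-Pe)*log2(1-Pe) = -0.239*log2(0.239) - 0.761*log2(0.761) = 0.493515 + 0.299858 = 0.7934. Pe*log2(M-1) = 0.239*log2(5) = 0.554941. Bound = H(Pe) + Pe*log2(M-1) = 0.493515 + 0.299858 + 0.554941 = 1.3483

1.3483 bits


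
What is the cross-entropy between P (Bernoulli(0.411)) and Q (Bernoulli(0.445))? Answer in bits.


H(P,Q) = -p*log2(q) - (1-p)*log2(1-q). -0.411*log2(0.445) = 0.480098; -0.589*log2(0.555) = 0.500320. H(P,Q) = 0.480098 + 0.500320 = 0.9804

0.9804 bits


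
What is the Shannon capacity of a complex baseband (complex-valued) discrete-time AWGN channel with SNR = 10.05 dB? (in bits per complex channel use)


SNR_linear = 10^(10.05/10) = 10.1158; C = log2(1 + SNR_linear) = log2(1 + 10.1158) = 3.4745

3.4745 bits/channel use


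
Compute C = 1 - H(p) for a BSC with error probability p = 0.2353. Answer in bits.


H(p) = -p*log2(p) - (1-p)*log2(1-p) = -0.2353*log2(0.2353) - 0.7647*log2(0.7647) = 0.491172 + 0.295965 = 0.7871. C = 1 - H(p) = 1 - 0.7871 = 0.2129

0.2129 bits


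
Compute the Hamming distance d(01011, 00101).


Count differing positions: . ^ ^ ^ . = 3 differences

3


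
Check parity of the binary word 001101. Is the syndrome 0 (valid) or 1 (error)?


Syndrome = XOR of all bits = 0 XOR 0 XOR 1 XOR 1 XOR 0 XOR 1 = 1

1


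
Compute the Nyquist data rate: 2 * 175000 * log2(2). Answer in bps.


Rate = 2 * B * log2(M) = 2 * 175000 * 1.0 = 350000.0

350000.0 bps


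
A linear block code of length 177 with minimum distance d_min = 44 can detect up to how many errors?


Detection capability = d_min - 1 = 44 - 1 = 43

43 errors


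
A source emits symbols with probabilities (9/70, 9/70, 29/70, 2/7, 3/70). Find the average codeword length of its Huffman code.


Huffman construction (repeatedly merge the two least-probable nodes; each merge adds 1 bit to every symbol beneath it): 3/70 + 9/70 = 6/35; 9/70 + 6/35 = 3/10; 2/7 + 3/10 = 41/70; 29/70 + 41/70 = 1. Resulting codeword lengths (in the order the probabilities were given): (4, 3, 1, 2, 4). L_avg = sum(p_i * l_i) = 9/70*4 + 9/70*3 + 29/70*1 + 2/7*2 + 3/70*4 = 72/35 = 2.0571

2.0571 bits


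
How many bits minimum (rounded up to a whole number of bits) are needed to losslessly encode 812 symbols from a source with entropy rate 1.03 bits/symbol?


Minimum bits >= n * H = 812 * 1.03 = 836.36, rounded up to a whole number of bits = 837

837 bits


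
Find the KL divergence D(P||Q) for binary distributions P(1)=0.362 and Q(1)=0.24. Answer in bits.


KL = p*log2(p/q) + (1-p)*log2((1-p)/(1-q)) = 0.362*log2(0.362/0.24) + 0.638*log2(0.638/0.76) = 0.0536

0.0536 bits


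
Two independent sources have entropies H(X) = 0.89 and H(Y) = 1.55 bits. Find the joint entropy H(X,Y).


For independent variables, H(X,Y) = H(X) + H(Y) = 0.89 + 1.55 = 2.44

2.44 bits


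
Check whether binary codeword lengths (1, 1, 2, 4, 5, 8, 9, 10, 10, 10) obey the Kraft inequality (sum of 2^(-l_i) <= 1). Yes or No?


Kraft sum = sum(2^(-l_i)) = 1.3525, need <= 1. Result: violated (a binary prefix-free code with these lengths cannot exist)

No


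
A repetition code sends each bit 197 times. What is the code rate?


Rate = k/n = 1/197

1/197


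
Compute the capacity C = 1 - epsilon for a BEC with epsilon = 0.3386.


C = 1 - epsilon = 1 - 0.3386 = 0.6614

0.6614 bits


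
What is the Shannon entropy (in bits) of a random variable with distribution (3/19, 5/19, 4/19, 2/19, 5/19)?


H = -sum(p_i * log2(p_i)). Terms: -(3/19)*log2(3/19) = 0.420468; -(5/19)*log2(5/19) = 0.506842; -(4/19)*log2(4/19) = 0.473248; -(2/19)*log2(2/19) = 0.341887; -(5/19)*log2(5/19) = 0.506842. H = 0.420468 + 0.506842 + 0.473248 + 0.341887 + 0.506842 = 2.2493

2.2493 bits


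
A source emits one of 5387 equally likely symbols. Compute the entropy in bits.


H = log2(n) = log2(5387) = 12.3953

12.3953 bits


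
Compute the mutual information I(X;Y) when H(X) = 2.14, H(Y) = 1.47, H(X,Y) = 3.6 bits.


I(X;Y) = H(X) + H(Y) - H(X,Y) = 2.14 + 1.47 - 3.6 = 0.01

0.01 bits


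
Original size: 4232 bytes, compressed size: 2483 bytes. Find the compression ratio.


Ratio = original / compressed = 4232 / 2483 = 1.7044

1.7044


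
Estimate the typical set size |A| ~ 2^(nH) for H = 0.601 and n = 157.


log2|A_typical| = nH = 157 * 0.601 = 94.357, so |A_typical| ~ 2^94.357 = 2.537e+28

2.537e+28


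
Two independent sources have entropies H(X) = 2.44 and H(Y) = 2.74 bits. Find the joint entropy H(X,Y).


For independent variables, H(X,Y) = H(X) + H(Y) = 2.44 + 2.74 = 5.18

5.18 bits


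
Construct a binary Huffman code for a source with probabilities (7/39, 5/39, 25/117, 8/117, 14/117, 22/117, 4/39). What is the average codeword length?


Huffman construction (repeatedly merge the two least-probable nodes; each merge adds 1 bit to every symbol beneath it): 8/117 + 4/39 = 20/117; 14/117 + 5/39 = 29/117; 20/117 + 7/39 = 41/117; 22/117 + 25/117 = 47/117; 29/117 + 41/117 = 70/117; 47/117 + 70/117 = 1. Resulting codeword lengths (in the order the probabilities were given): (3, 3, 2, 4, 3, 2, 4). L_avg = sum(p_i * l_i) = 7/39*3 + 5/39*3 + 25/117*2 + 8/117*4 + 14/117*3 + 22/117*2 + 4/39*4 = 36/13 = 2.7692

2.7692 bits


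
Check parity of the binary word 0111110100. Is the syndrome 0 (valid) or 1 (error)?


Syndrome = XOR of all bits = 0 XOR 1 XOR 1 XOR 1 XOR 1 XOR 1 XOR 0 XOR 1 XOR 0 XOR 0 = 0

0


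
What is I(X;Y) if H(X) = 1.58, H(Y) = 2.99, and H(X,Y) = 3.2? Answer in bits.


I(X;Y) = H(X) + H(Y) - H(X,Y) = 1.58 + 2.99 - 3.2 = 1.37

1.37 bits


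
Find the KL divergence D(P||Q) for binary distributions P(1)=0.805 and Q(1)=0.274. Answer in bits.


KL = p*log2(p/q) + (1-p)*log2((1-p)/(1-q)) = 0.805*log2(0.805/0.274) + 0.195*log2(0.195/0.726) = 0.8818

0.8818 bits


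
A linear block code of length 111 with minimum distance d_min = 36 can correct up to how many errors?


Correction capability = floor((d-1)/2) = floor((36-1)/2) = 17

17 errors


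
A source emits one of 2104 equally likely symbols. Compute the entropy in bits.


H = log2(n) = log2(2104) = 11.0389

11.0389 bits


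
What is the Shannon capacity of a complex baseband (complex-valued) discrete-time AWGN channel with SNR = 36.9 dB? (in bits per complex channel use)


SNR_linear = 10^(36.9/10) = 4897.7882; C = log2(1 + SNR_linear) = log2(1 + 4897.7882) = 12.2582

12.2582 bits/channel use


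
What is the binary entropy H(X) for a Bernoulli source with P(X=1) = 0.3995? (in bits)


H = -p*log2(p) - (1-p)*log2(1-p). -0.3995*log2(0.3995) = 0.528831; -0.6005*log2(0.6005) = 0.441826. H = 0.528831 + 0.441826 = 0.9707

0.9707 bits


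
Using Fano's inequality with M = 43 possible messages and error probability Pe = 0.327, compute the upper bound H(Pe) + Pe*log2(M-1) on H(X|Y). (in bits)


H(Pe) = -Pe*log2(Pe) - (1-Pe)*log2(1-Pe) = -0.327*log2(0.327) - 0.673*log2(0.673) = 0.527332 + 0.384499 = 0.9118. Pe*log2(M-1) = 0.327*log2(42) = 1.763288. Bound = H(Pe) + Pe*log2(M-1) = 0.527332 + 0.384499 + 1.763288 = 2.6751

2.6751 bits


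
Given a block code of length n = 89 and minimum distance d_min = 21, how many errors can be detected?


Detection capability = d_min - 1 = 21 - 1 = 20

20 errors


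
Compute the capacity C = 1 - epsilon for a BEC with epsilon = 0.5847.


C = 1 - epsilon = 1 - 0.5847 = 0.4153

0.4153 bits


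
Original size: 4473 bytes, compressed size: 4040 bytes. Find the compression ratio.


Ratio = original / compressed = 4473 / 4040 = 1.1072

1.1072


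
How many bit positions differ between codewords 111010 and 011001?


Count differing positions: ^ . . . ^ ^ = 3 differences

3


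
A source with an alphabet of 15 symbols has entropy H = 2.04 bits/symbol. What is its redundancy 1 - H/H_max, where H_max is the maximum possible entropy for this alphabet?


H_max = log2(K) = log2(15) = 3.9069 bits/symbol. Redundancy = 1 - H/H_max = 1 - 2.04/3.9069 = 1 - 0.5222 = 0.4778

0.4778


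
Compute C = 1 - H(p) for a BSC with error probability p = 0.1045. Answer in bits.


H(p) = -p*log2(p) - (1-p)*log2(1-p) = -0.1045*log2(0.1045) - 0.8955*log2(0.8955) = 0.340505 + 0.142595 = 0.4831. C = 1 - H(p) = 1 - 0.4831 = 0.5169

0.5169 bits


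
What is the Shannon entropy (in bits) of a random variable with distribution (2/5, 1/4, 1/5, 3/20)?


H = -sum(p_i * log2(p_i)). Terms: -(2/5)*log2(2/5) = 0.528771; -(1/4)*log2(1/4) = 0.500000; -(1/5)*log2(1/5) = 0.464386; -(3/20)*log2(3/20) = 0.410545. H = 0.528771 + 0.500000 + 0.464386 + 0.410545 = 1.9037

1.9037 bits


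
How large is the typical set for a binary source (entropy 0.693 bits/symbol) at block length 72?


log2|A_typical| = nH = 72 * 0.693 = 49.896, so |A_typical| ~ 2^49.896 = 1.048e+15

1.048e+15


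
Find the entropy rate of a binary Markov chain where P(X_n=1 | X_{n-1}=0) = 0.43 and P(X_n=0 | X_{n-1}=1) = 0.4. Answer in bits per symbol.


Stationary distribution: pi_0 = p10/(p01+p10) = 0.4819, pi_1 = 0.5181. Entropy rate H' = pi_0*H(p01) + pi_1*H(p10) = 0.4819*0.9858 + 0.5181*0.971 = 0.9781

0.9781 bits/symbol


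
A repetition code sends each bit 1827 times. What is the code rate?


Rate = k/n = 1/1827

1/1827


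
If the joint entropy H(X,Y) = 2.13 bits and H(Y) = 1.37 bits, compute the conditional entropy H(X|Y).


H(X|Y) = H(X,Y) - H(Y) = 2.13 - 1.37 = 0.76

0.76 bits


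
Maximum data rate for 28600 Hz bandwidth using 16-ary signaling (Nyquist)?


Rate = 2 * B * log2(M) = 2 * 28600 * 4.0 = 228800.0

228800.0 bps


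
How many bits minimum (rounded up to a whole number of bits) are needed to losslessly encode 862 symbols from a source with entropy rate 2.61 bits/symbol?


Minimum bits >= n * H = 862 * 2.61 = 2249.82, rounded up to a whole number of bits = 2250

2250 bits


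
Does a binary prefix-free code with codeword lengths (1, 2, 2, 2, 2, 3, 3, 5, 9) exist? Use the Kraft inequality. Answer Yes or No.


Kraft sum = sum(2^(-l_i)) = 1.7832, need <= 1. Result: violated (a binary prefix-free code with these lengths cannot exist)

No


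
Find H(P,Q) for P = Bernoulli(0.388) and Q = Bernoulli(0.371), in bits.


H(P,Q) = -p*log2(q) - (1-p)*log2(1-q). -0.388*log2(0.371) = 0.555037; -0.612*log2(0.629) = 0.409347. H(P,Q) = 0.555037 + 0.409347 = 0.9644

0.9644 bits


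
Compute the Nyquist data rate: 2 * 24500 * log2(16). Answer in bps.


Rate = 2 * B * log2(M) = 2 * 24500 * 4.0 = 196000.0

196000.0 bps


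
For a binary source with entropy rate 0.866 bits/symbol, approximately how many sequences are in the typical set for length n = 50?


log2|A_typical| = nH = 50 * 0.866 = 43.3, so |A_typical| ~ 2^43.3 = 1.083e+13

1.083e+13


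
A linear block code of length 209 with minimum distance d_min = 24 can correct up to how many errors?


Correction capability = floor((d-1)/2) = floor((24-1)/2) = 11

11 errors


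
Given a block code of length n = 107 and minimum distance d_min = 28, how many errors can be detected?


Detection capability = d_min - 1 = 28 - 1 = 27

27 errors


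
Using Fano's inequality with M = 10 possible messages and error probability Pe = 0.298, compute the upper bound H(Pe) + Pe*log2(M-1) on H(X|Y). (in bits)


H(Pe) = -Pe*log2(Pe) - (1-Pe)*log2(1-Pe) = -0.298*log2(0.298) - 0.702*log2(0.702) = 0.520491 + 0.358341 = 0.8788. Pe*log2(M-1) = 0.298*log2(9) = 0.944638. Bound = H(Pe) + Pe*log2(M-1) = 0.520491 + 0.358341 + 0.944638 = 1.8235

1.8235 bits


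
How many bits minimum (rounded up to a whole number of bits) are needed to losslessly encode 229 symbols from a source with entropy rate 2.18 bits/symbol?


Minimum bits >= n * H = 229 * 2.18 = 499.22, rounded up to a whole number of bits = 500

500 bits


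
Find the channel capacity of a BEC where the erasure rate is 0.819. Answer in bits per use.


C = 1 - epsilon = 1 - 0.819 = 0.181

0.181 bits


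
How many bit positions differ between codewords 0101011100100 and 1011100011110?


Count differing positions: ^ ^ ^ . ^ ^ ^ ^ ^ ^ . ^ . = 10 differences

10


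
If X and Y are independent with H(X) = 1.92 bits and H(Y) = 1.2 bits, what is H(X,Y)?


For independent variables, H(X,Y) = H(X) + H(Y) = 1.92 + 1.2 = 3.12

3.12 bits


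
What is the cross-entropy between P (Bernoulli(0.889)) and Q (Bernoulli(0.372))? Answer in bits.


H(P,Q) = -p*log2(q) - (1-p)*log2(1-q). -0.889*log2(0.372) = 1.268270; -0.111*log2(0.628) = 0.074499. H(P,Q) = 1.268270 + 0.074499 = 1.3428

1.3428 bits


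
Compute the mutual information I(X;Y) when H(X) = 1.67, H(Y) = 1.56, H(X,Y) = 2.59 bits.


I(X;Y) = H(X) + H(Y) - H(X,Y) = 1.67 + 1.56 - 2.59 = 0.64

0.64 bits


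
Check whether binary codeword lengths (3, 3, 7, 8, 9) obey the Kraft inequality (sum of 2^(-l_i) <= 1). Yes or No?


Kraft sum = sum(2^(-l_i)) = 0.2637, need <= 1. Result: satisfied (a binary prefix-free code with these lengths exists)

Yes


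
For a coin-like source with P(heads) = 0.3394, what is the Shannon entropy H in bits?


H = -p*log2(p) - (1-p)*log2(1-p). -0.3394*log2(0.3394) = 0.529105; -0.6606*log2(0.6606) = 0.395139. H = 0.529105 + 0.395139 = 0.9242

0.9242 bits


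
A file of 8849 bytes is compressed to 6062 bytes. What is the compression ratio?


Ratio = original / compressed = 8849 / 6062 = 1.4597

1.4597


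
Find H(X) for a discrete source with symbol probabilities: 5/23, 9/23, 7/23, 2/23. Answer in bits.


H = -sum(p_i * log2(p_i)). Terms: -(5/23)*log2(5/23) = 0.478616; -(9/23)*log2(9/23) = 0.529684; -(7/23)*log2(7/23) = 0.522324; -(2/23)*log2(2/23) = 0.306397. H = 0.478616 + 0.529684 + 0.522324 + 0.306397 = 1.837

1.837 bits


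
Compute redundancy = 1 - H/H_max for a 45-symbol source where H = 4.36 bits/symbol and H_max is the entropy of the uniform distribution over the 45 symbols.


H_max = log2(K) = log2(45) = 5.4919 bits/symbol. Redundancy = 1 - H/H_max = 1 - 4.36/5.4919 = 1 - 0.7939 = 0.2061

0.2061


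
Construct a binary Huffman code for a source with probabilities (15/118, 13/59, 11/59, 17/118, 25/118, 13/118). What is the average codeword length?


Huffman construction (repeatedly merge the two least-probable nodes; each merge adds 1 bit to every symbol beneath it): 13/118 + 15/118 = 14/59; 17/118 + 11/59 = 39/118; 25/118 + 13/59 = 51/118; 14/59 + 39/118 = 67/118; 51/118 + 67/118 = 1. Resulting codeword lengths (in the order the probabilities were given): (3, 2, 3, 3, 2, 3). L_avg = sum(p_i * l_i) = 15/118*3 + 13/59*2 + 11/59*3 + 17/118*3 + 25/118*2 + 13/118*3 = 303/118 = 2.5678

2.5678 bits


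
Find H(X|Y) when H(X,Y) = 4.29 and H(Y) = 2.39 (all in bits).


H(X|Y) = H(X,Y) - H(Y) = 4.29 - 2.39 = 1.9

1.9 bits


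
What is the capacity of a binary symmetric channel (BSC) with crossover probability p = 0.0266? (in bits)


H(p) = -p*log2(p) - (1-p)*log2(1-p) = -0.0266*log2(0.0266) - 0.9734*log2(0.9734) = 0.139183 + 0.037861 = 0.177. C = 1 - H(p) = 1 - 0.177 = 0.823

0.823 bits


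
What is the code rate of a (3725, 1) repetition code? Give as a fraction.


Rate = k/n = 1/3725

1/3725


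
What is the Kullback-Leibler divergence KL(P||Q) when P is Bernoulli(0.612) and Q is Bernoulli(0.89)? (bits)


KL = p*log2(p/q) + (1-p)*log2((1-p)/(1-q)) = 0.612*log2(0.612/0.89) + 0.388*log2(0.388/0.11) = 0.375

0.375 bits


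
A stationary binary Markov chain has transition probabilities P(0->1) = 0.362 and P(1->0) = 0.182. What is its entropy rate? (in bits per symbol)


Stationary distribution: pi_0 = p10/(p01+p10) = 0.3346, pi_1 = 0.6654. Entropy rate H' = pi_0*H(p01) + pi_1*H(p10) = 0.3346*0.9443 + 0.6654*0.6844 = 0.7714

0.7714 bits/symbol


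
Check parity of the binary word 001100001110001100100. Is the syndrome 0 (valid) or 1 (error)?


Syndrome = XOR of all bits = 0 XOR 0 XOR 1 XOR 1 XOR 0 XOR 0 XOR 0 XOR 0 XOR 1 XOR 1 XOR 1 XOR 0 XOR 0 XOR 0 XOR 1 XOR 1 XOR 0 XOR 0 XOR 1 XOR 0 XOR 0 = 0

0


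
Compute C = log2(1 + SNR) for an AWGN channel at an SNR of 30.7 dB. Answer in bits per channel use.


SNR_linear = 10^(30.7/10) = 1174.8976; C = log2(1 + SNR_linear) = log2(1 + 1174.8976) = 10.1995

10.1995 bits/channel use


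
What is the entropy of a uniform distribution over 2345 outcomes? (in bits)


H = log2(n) = log2(2345) = 11.1954

11.1954 bits


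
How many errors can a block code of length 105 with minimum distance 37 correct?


Correction capability = floor((d-1)/2) = floor((37-1)/2) = 18

18 errors


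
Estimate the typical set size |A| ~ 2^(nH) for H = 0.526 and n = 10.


log2|A_typical| = nH = 10 * 0.526 = 5.26, so |A_typical| ~ 2^5.26 = 3.832e+01

3.832e+01


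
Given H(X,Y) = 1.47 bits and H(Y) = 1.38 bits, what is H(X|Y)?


H(X|Y) = H(X,Y) - H(Y) = 1.47 - 1.38 = 0.09

0.09 bits


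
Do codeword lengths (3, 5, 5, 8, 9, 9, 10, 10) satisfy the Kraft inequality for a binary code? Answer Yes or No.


Kraft sum = sum(2^(-l_i)) = 0.1973, need <= 1. Result: satisfied (a binary prefix-free code with these lengths exists)

Yes


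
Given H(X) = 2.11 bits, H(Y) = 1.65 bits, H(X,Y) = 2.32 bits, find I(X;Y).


I(X;Y) = H(X) + H(Y) - H(X,Y) = 2.11 + 1.65 - 2.32 = 1.44

1.44 bits


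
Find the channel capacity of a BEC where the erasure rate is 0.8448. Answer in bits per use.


C = 1 - epsilon = 1 - 0.8448 = 0.1552

0.1552 bits


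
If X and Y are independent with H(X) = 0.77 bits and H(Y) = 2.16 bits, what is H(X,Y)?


For independent variables, H(X,Y) = H(X) + H(Y) = 0.77 + 2.16 = 2.93

2.93 bits


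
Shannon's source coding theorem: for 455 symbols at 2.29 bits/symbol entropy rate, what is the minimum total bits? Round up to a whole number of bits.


Minimum bits >= n * H = 455 * 2.29 = 1041.95, rounded up to a whole number of bits = 1042

1042 bits


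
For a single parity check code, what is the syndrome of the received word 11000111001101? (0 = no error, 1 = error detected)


Syndrome = XOR of all bits = 1 XOR 1 XOR 0 XOR 0 XOR 0 XOR 1 XOR 1 XOR 1 XOR 0 XOR 0 XOR 1 XOR 1 XOR 0 XOR 1 = 0

0


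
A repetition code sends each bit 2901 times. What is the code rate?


Rate = k/n = 1/2901

1/2901


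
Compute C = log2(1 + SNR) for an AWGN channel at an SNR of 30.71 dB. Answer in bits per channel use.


SNR_linear = 10^(30.71/10) = 1177.606; C = log2(1 + SNR_linear) = log2(1 + 1177.606) = 10.2029

10.2029 bits/channel use


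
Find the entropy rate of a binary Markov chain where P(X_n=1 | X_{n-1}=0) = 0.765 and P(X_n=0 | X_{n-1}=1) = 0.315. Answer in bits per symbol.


Stationary distribution: pi_0 = p10/(p01+p10) = 0.2917, pi_1 = 0.7083. Entropy rate H' = pi_0*H(p01) + pi_1*H(p10) = 0.2917*0.7866 + 0.7083*0.8989 = 0.8661

0.8661 bits/symbol


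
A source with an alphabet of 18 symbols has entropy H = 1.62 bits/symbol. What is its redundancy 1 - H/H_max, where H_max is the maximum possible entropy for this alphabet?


H_max = log2(K) = log2(18) = 4.1699 bits/symbol. Redundancy = 1 - H/H_max = 1 - 1.62/4.1699 = 1 - 0.3885 = 0.6115

0.6115


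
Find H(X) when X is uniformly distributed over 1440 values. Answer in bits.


H = log2(n) = log2(1440) = 10.4919

10.4919 bits


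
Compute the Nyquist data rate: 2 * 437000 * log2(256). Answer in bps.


Rate = 2 * B * log2(M) = 2 * 437000 * 8.0 = 6992000.0

6992000.0 bps


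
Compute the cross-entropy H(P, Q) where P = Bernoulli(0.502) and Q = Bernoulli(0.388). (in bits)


H(P,Q) = -p*log2(q) - (1-p)*log2(1-q). -0.502*log2(0.388) = 0.685667; -0.498*log2(0.612) = 0.352781. H(P,Q) = 0.685667 + 0.352781 = 1.0384

1.0384 bits


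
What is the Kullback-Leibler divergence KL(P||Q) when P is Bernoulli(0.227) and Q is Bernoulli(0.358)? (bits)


KL = p*log2(p/q) + (1-p)*log2((1-p)/(1-q)) = 0.227*log2(0.227/0.358) + 0.773*log2(0.773/0.642) = 0.0579

0.0579 bits


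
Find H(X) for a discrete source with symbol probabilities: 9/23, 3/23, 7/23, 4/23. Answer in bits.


H = -sum(p_i * log2(p_i)). Terms: -(9/23)*log2(9/23) = 0.529684; -(3/23)*log2(3/23) = 0.383296; -(7/23)*log2(7/23) = 0.522324; -(4/23)*log2(4/23) = 0.438880. H = 0.529684 + 0.383296 + 0.522324 + 0.438880 = 1.8742

1.8742 bits


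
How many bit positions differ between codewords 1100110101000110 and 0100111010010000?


Count differing positions: ^ . . . . . ^ ^ ^ ^ . ^ . ^ ^ . = 8 differences

8


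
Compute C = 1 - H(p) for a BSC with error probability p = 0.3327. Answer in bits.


H(p) = -p*log2(p) - (1-p)*log2(1-p) = -0.3327*log2(0.3327) - 0.6673*log2(0.6673) = 0.528230 + 0.389431 = 0.9177. C = 1 - H(p) = 1 - 0.9177 = 0.0823

0.0823 bits


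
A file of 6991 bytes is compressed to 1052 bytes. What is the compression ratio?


Ratio = original / compressed = 6991 / 1052 = 6.6454

6.6454


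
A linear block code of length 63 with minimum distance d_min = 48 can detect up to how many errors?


Detection capability = d_min - 1 = 48 - 1 = 47

47 errors


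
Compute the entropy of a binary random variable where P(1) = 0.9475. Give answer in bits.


H = -p*log2(p) - (1-p)*log2(1-p). -0.9475*log2(0.9475) = 0.073718; -0.0525*log2(0.0525) = 0.223206. H = 0.073718 + 0.223206 = 0.2969

0.2969 bits


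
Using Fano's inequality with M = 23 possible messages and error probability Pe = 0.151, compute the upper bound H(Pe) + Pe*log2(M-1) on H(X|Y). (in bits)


H(Pe) = -Pe*log2(Pe) - (1-Pe)*log2(1-Pe) = -0.151*log2(0.151) - 0.849*log2(0.849) = 0.411834 + 0.200503 = 0.6123. Pe*log2(M-1) = 0.151*log2(22) = 0.673374. Bound = H(Pe) + Pe*log2(M-1) = 0.411834 + 0.200503 + 0.673374 = 1.2857

1.2857 bits


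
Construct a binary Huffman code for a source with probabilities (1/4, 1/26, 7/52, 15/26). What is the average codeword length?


Huffman construction (repeatedly merge the two least-probable nodes; each merge adds 1 bit to every symbol beneath it): 1/26 + 7/52 = 9/52; 9/52 + 1/4 = 11/26; 11/26 + 15/26 = 1. Resulting codeword lengths (in the order the probabilities were given): (2, 3, 3, 1). L_avg = sum(p_i * l_i) = 1/4*2 + 1/26*3 + 7/52*3 + 15/26*1 = 83/52 = 1.5962

1.5962 bits


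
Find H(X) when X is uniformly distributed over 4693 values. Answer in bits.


H = log2(n) = log2(4693) = 12.1963

12.1963 bits


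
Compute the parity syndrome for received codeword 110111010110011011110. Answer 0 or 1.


Syndrome = XOR of all bits = 1 XOR 1 XOR 0 XOR 1 XOR 1 XOR 1 XOR 0 XOR 1 XOR 0 XOR 1 XOR 1 XOR 0 XOR 0 XOR 1 XOR 1 XOR 0 XOR 1 XOR 1 XOR 1 XOR 1 XOR 0 = 0

0


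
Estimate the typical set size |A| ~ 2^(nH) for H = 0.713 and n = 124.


log2|A_typical| = nH = 124 * 0.713 = 88.412, so |A_typical| ~ 2^88.412 = 4.118e+26

4.118e+26


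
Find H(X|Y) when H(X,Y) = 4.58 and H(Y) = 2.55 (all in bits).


H(X|Y) = H(X,Y) - H(Y) = 4.58 - 2.55 = 2.03

2.03 bits


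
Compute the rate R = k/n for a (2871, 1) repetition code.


Rate = k/n = 1/2871

1/2871


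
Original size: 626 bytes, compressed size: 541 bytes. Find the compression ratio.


Ratio = original / compressed = 626 / 541 = 1.1571

1.1571


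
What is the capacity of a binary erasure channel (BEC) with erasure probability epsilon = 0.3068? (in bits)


C = 1 - epsilon = 1 - 0.3068 = 0.6932

0.6932 bits


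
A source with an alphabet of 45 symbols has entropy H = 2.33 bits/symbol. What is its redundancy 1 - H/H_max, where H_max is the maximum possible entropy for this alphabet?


H_max = log2(K) = log2(45) = 5.4919 bits/symbol. Redundancy = 1 - H/H_max = 1 - 2.33/5.4919 = 1 - 0.4243 = 0.5757

0.5757


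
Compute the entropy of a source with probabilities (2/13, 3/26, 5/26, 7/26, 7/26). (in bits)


H = -sum(p_i * log2(p_i)). Terms: -(2/13)*log2(2/13) = 0.415452; -(3/26)*log2(3/26) = 0.359478; -(5/26)*log2(5/26) = 0.457406; -(7/26)*log2(7/26) = 0.509677; -(7/26)*log2(7/26) = 0.509677. H = 0.415452 + 0.359478 + 0.457406 + 0.509677 + 0.509677 = 2.2517

2.2517 bits


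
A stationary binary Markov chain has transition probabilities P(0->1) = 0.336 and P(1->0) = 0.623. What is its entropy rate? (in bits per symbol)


Stationary distribution: pi_0 = p10/(p01+p10) = 0.6496, pi_1 = 0.3504. Entropy rate H' = pi_0*H(p01) + pi_1*H(p10) = 0.6496*0.9209 + 0.3504*0.9559 = 0.9332

0.9332 bits/symbol


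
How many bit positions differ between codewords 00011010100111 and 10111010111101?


Count differing positions: ^ . ^ . . . . . . ^ ^ . ^ . = 5 differences

5


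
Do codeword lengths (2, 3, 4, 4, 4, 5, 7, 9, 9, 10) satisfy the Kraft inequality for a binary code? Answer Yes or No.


Kraft sum = sum(2^(-l_i)) = 0.6064, need <= 1. Result: satisfied (a binary prefix-free code with these lengths exists)

Yes


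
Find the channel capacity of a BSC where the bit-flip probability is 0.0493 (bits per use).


H(p) = -p*log2(p) - (1-p)*log2(1-p) = -0.0493*log2(0.0493) - 0.9507*log2(0.9507) = 0.214074 + 0.069342 = 0.2834. C = 1 - H(p) = 1 - 0.2834 = 0.7166

0.7166 bits


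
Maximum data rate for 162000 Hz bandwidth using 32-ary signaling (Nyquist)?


Rate = 2 * B * log2(M) = 2 * 162000 * 5.0 = 1620000.0

1620000.0 bps


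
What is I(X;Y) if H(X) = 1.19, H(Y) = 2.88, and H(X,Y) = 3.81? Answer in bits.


I(X;Y) = H(X) + H(Y) - H(X,Y) = 1.19 + 2.88 - 3.81 = 0.26

0.26 bits


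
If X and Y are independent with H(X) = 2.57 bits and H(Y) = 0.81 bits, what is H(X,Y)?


For independent variables, H(X,Y) = H(X) + H(Y) = 2.57 + 0.81 = 3.38

3.38 bits


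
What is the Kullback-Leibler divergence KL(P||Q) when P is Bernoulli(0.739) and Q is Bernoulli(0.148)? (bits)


KL = p*log2(p/q) + (1-p)*log2((1-p)/(1-q)) = 0.739*log2(0.739/0.148) + 0.261*log2(0.261/0.852) = 1.269

1.269 bits


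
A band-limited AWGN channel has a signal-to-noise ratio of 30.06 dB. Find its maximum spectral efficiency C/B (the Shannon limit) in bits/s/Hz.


SNR_linear = 10^(30.06/10) = 1013.9114; C/B = log2(1 + SNR_linear) = log2(1 + 1013.9114) = 9.9871

9.9871 bits/s/Hz


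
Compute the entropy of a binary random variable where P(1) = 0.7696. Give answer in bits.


H = -p*log2(p) - (1-p)*log2(1-p). -0.7696*log2(0.7696) = 0.290770; -0.2304*log2(0.2304) = 0.487938. H = 0.290770 + 0.487938 = 0.7787

0.7787 bits


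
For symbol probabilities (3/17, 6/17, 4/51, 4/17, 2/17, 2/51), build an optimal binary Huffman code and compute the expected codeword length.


Huffman construction (repeatedly merge the two least-probable nodes; each merge adds 1 bit to every symbol beneath it): 2/51 + 4/51 = 2/17; 2/17 + 2/17 = 4/17; 3/17 + 4/17 = 7/17; 4/17 + 6/17 = 10/17; 7/17 + 10/17 = 1. Resulting codeword lengths (in the order the probabilities were given): (2, 2, 4, 2, 3, 4). L_avg = sum(p_i * l_i) = 3/17*2 + 6/17*2 + 4/51*4 + 4/17*2 + 2/17*3 + 2/51*4 = 40/17 = 2.3529

2.3529 bits


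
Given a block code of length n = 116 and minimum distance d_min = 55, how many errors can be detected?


Detection capability = d_min - 1 = 55 - 1 = 54

54 errors


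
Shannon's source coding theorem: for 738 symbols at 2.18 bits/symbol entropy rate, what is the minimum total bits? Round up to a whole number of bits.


Minimum bits >= n * H = 738 * 2.18 = 1608.84, rounded up to a whole number of bits = 1609

1609 bits


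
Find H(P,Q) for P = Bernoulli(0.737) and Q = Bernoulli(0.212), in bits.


H(P,Q) = -p*log2(q) - (1-p)*log2(1-q). -0.737*log2(0.212) = 1.649306; -0.263*log2(0.788) = 0.090402. H(P,Q) = 1.649306 + 0.090402 = 1.7397

1.7397 bits


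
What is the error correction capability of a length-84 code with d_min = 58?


Correction capability = floor((d-1)/2) = floor((58-1)/2) = 28

28 errors


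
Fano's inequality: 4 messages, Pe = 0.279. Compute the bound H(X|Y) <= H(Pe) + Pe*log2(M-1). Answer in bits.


H(Pe) = -Pe*log2(Pe) - (1-Pe)*log2(1-Pe) = -0.279*log2(0.279) - 0.721*log2(0.721) = 0.513824 + 0.340261 = 0.8541. Pe*log2(M-1) = 0.279*log2(3) = 0.442205. Bound = H(Pe) + Pe*log2(M-1) = 0.513824 + 0.340261 + 0.442205 = 1.2963

1.2963 bits


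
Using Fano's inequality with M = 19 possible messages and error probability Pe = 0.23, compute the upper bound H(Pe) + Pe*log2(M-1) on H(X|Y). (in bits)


H(Pe) = -Pe*log2(Pe) - (1-Pe)*log2(1-Pe) = -0.23*log2(0.23) - 0.77*log2(0.77) = 0.487668 + 0.290344 = 0.778. Pe*log2(M-1) = 0.23*log2(18) = 0.959083. Bound = H(Pe) + Pe*log2(M-1) = 0.487668 + 0.290344 + 0.959083 = 1.7371

1.7371 bits


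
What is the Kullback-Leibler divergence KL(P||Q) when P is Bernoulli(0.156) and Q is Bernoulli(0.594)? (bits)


KL = p*log2(p/q) + (1-p)*log2((1-p)/(1-q)) = 0.156*log2(0.156/0.594) + 0.844*log2(0.844/0.406) = 0.5902

0.5902 bits


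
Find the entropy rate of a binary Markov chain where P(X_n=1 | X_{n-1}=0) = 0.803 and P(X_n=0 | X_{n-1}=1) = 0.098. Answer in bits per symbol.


Stationary distribution: pi_0 = p10/(p01+p10) = 0.1088, pi_1 = 0.8912. Entropy rate H' = pi_0*H(p01) + pi_1*H(p10) = 0.1088*0.7159 + 0.8912*0.4626 = 0.4902

0.4902 bits/symbol


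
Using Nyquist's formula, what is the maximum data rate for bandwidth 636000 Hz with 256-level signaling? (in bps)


Rate = 2 * B * log2(M) = 2 * 636000 * 8.0 = 10176000.0

10176000.0 bps


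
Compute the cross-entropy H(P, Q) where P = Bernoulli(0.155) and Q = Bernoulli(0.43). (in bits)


H(P,Q) = -p*log2(q) - (1-p)*log2(1-q). -0.155*log2(0.43) = 0.188727; -0.845*log2(0.57) = 0.685266. H(P,Q) = 0.188727 + 0.685266 = 0.874

0.874 bits


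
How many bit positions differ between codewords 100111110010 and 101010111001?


Count differing positions: . . ^ ^ . ^ . . ^ . ^ ^ = 6 differences

6


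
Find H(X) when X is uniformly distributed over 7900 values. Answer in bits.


H = log2(n) = log2(7900) = 12.9476

12.9476 bits


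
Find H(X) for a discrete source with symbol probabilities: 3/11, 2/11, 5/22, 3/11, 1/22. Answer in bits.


H = -sum(p_i * log2(p_i)). Terms: -(3/11)*log2(3/11) = 0.511219; -(2/11)*log2(2/11) = 0.447169; -(5/22)*log2(5/22) = 0.485796; -(3/11)*log2(3/11) = 0.511219; -(1/22)*log2(1/22) = 0.202701. H = 0.511219 + 0.447169 + 0.485796 + 0.511219 + 0.202701 = 2.1581

2.1581 bits


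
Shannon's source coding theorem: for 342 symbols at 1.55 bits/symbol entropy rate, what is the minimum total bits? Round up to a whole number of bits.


Minimum bits >= n * H = 342 * 1.55 = 530.1, rounded up to a whole number of bits = 531

531 bits


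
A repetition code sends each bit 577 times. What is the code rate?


Rate = k/n = 1/577

1/577


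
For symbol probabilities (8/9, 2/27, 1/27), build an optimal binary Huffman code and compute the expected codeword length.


Huffman construction (repeatedly merge the two least-probable nodes; each merge adds 1 bit to every symbol beneath it): 1/27 + 2/27 = 1/9; 1/9 + 8/9 = 1. Resulting codeword lengths (in the order the probabilities were given): (1, 2, 2). L_avg = sum(p_i * l_i) = 8/9*1 + 2/27*2 + 1/27*2 = 10/9 = 1.1111

1.1111 bits
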